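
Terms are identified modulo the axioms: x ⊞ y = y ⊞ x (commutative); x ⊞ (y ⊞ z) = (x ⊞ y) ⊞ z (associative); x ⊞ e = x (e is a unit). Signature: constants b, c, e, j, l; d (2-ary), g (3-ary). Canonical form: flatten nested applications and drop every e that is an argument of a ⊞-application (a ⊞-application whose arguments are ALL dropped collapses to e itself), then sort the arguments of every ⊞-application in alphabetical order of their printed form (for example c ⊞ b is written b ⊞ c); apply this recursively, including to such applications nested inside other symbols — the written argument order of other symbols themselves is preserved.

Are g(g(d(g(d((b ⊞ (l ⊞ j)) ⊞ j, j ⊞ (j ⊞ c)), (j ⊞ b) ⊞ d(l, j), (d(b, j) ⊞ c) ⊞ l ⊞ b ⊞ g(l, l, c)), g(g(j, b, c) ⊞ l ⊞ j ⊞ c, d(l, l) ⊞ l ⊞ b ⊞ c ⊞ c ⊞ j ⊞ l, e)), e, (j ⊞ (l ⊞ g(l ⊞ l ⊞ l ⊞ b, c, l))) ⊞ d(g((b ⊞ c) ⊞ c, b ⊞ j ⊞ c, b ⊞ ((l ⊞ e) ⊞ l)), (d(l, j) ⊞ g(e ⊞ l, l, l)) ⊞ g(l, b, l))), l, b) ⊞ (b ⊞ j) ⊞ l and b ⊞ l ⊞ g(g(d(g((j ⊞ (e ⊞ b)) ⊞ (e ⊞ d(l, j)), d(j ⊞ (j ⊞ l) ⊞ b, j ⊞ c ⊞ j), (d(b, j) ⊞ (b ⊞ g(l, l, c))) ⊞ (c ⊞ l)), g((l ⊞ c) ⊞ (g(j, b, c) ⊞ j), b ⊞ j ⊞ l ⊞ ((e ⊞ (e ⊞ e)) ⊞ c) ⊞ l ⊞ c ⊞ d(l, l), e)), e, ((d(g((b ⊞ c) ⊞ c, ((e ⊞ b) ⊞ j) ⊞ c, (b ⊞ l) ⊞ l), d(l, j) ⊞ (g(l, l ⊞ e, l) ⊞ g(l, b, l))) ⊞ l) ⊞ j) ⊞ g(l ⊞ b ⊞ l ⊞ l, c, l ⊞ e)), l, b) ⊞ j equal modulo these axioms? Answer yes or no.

Answer: no — b ⊞ g(g(d(g(d(b ⊞ j ⊞ j ⊞ l, c ⊞ j ⊞ j), b ⊞ d(l, j) ⊞ j, b ⊞ c ⊞ d(b, j) ⊞ g(l, l, c) ⊞ l), g(c ⊞ g(j, b, c) ⊞ j ⊞ l, b ⊞ c ⊞ c ⊞ d(l, l) ⊞ j ⊞ l ⊞ l, e)), e, d(g(b ⊞ c ⊞ c, b ⊞ c ⊞ j, b ⊞ l ⊞ l), d(l, j) ⊞ g(l, b, l) ⊞ g(l, l, l)) ⊞ g(b ⊞ l ⊞ l ⊞ l, c, l) ⊞ j ⊞ l), l, b) ⊞ j ⊞ l vs b ⊞ g(g(d(g(b ⊞ d(l, j) ⊞ j, d(b ⊞ j ⊞ j ⊞ l, c ⊞ j ⊞ j), b ⊞ c ⊞ d(b, j) ⊞ g(l, l, c) ⊞ l), g(c ⊞ g(j, b, c) ⊞ j ⊞ l, b ⊞ c ⊞ c ⊞ d(l, l) ⊞ j ⊞ l ⊞ l, e)), e, d(g(b ⊞ c ⊞ c, b ⊞ c ⊞ j, b ⊞ l ⊞ l), d(l, j) ⊞ g(l, b, l) ⊞ g(l, l, l)) ⊞ g(b ⊞ l ⊞ l ⊞ l, c, l) ⊞ j ⊞ l), l, b) ⊞ j ⊞ l

Derivation:
Left:  g(g(d(g(d((b ⊞ (l ⊞ j)) ⊞ j, j ⊞ (j ⊞ c)), (j ⊞ b) ⊞ d(l, j), (d(b, j) ⊞ c) ⊞ l ⊞ b ⊞ g(l, l, c)), g(g(j, b, c) ⊞ l ⊞ j ⊞ c, d(l, l) ⊞ l ⊞ b ⊞ c ⊞ c ⊞ j ⊞ l, e)), e, (j ⊞ (l ⊞ g(l ⊞ l ⊞ l ⊞ b, c, l))) ⊞ d(g((b ⊞ c) ⊞ c, b ⊞ j ⊞ c, b ⊞ ((l ⊞ e) ⊞ l)), (d(l, j) ⊞ g(e ⊞ l, l, l)) ⊞ g(l, b, l))), l, b) ⊞ (b ⊞ j) ⊞ l
  Merge nested applications:  g(g(d(g(d((b ⊞ (l ⊞ j)) ⊞ j, j ⊞ (j ⊞ c)), (j ⊞ b) ⊞ d(l, j), (d(b, j) ⊞ c) ⊞ l ⊞ b ⊞ g(l, l, c)), g(g(j, b, c) ⊞ l ⊞ j ⊞ c, d(l, l) ⊞ l ⊞ b ⊞ c ⊞ c ⊞ j ⊞ l, e)), e, (j ⊞ (l ⊞ g(l ⊞ l ⊞ l ⊞ b, c, l))) ⊞ d(g((b ⊞ c) ⊞ c, b ⊞ j ⊞ c, b ⊞ ((l ⊞ e) ⊞ l)), (d(l, j) ⊞ g(e ⊞ l, l, l)) ⊞ g(l, b, l))), l, b) ⊞ b ⊞ j ⊞ l
  Inside:  g(g(d(g(d((b ⊞ (l ⊞ j)) ⊞ j, j ⊞ (j ⊞ c)), (j ⊞ b) ⊞ d(l, j), (d(b, j) ⊞ c) ⊞ l ⊞ b ⊞ g(l, l, c)), g(g(j, b, c) ⊞ l ⊞ j ⊞ c, d(l, l) ⊞ l ⊞ b ⊞ c ⊞ c ⊞ j ⊞ l, e)), e, (j ⊞ (l ⊞ g(l ⊞ l ⊞ l ⊞ b, c, l))) ⊞ d(g((b ⊞ c) ⊞ c, b ⊞ j ⊞ c, b ⊞ ((l ⊞ e) ⊞ l)), (d(l, j) ⊞ g(e ⊞ l, l, l)) ⊞ g(l, b, l))), l, b)  →  g(g(d(g(d(b ⊞ j ⊞ j ⊞ l, c ⊞ j ⊞ j), b ⊞ d(l, j) ⊞ j, b ⊞ c ⊞ d(b, j) ⊞ g(l, l, c) ⊞ l), g(c ⊞ g(j, b, c) ⊞ j ⊞ l, b ⊞ c ⊞ c ⊞ d(l, l) ⊞ j ⊞ l ⊞ l, e)), e, d(g(b ⊞ c ⊞ c, b ⊞ c ⊞ j, b ⊞ l ⊞ l), d(l, j) ⊞ g(l, b, l) ⊞ g(l, l, l)) ⊞ g(b ⊞ l ⊞ l ⊞ l, c, l) ⊞ j ⊞ l), l, b)
  Sort arguments:  b ⊞ g(g(d(g(d(b ⊞ j ⊞ j ⊞ l, c ⊞ j ⊞ j), b ⊞ d(l, j) ⊞ j, b ⊞ c ⊞ d(b, j) ⊞ g(l, l, c) ⊞ l), g(c ⊞ g(j, b, c) ⊞ j ⊞ l, b ⊞ c ⊞ c ⊞ d(l, l) ⊞ j ⊞ l ⊞ l, e)), e, d(g(b ⊞ c ⊞ c, b ⊞ c ⊞ j, b ⊞ l ⊞ l), d(l, j) ⊞ g(l, b, l) ⊞ g(l, l, l)) ⊞ g(b ⊞ l ⊞ l ⊞ l, c, l) ⊞ j ⊞ l), l, b) ⊞ j ⊞ l
Right:  b ⊞ l ⊞ g(g(d(g((j ⊞ (e ⊞ b)) ⊞ (e ⊞ d(l, j)), d(j ⊞ (j ⊞ l) ⊞ b, j ⊞ c ⊞ j), (d(b, j) ⊞ (b ⊞ g(l, l, c))) ⊞ (c ⊞ l)), g((l ⊞ c) ⊞ (g(j, b, c) ⊞ j), b ⊞ j ⊞ l ⊞ ((e ⊞ (e ⊞ e)) ⊞ c) ⊞ l ⊞ c ⊞ d(l, l), e)), e, ((d(g((b ⊞ c) ⊞ c, ((e ⊞ b) ⊞ j) ⊞ c, (b ⊞ l) ⊞ l), d(l, j) ⊞ (g(l, l ⊞ e, l) ⊞ g(l, b, l))) ⊞ l) ⊞ j) ⊞ g(l ⊞ b ⊞ l ⊞ l, c, l ⊞ e)), l, b) ⊞ j
  Simplify inside:  g(g(d(g((j ⊞ (e ⊞ b)) ⊞ (e ⊞ d(l, j)), d(j ⊞ (j ⊞ l) ⊞ b, j ⊞ c ⊞ j), (d(b, j) ⊞ (b ⊞ g(l, l, c))) ⊞ (c ⊞ l)), g((l ⊞ c) ⊞ (g(j, b, c) ⊞ j), b ⊞ j ⊞ l ⊞ ((e ⊞ (e ⊞ e)) ⊞ c) ⊞ l ⊞ c ⊞ d(l, l), e)), e, ((d(g((b ⊞ c) ⊞ c, ((e ⊞ b) ⊞ j) ⊞ c, (b ⊞ l) ⊞ l), d(l, j) ⊞ (g(l, l ⊞ e, l) ⊞ g(l, b, l))) ⊞ l) ⊞ j) ⊞ g(l ⊞ b ⊞ l ⊞ l, c, l ⊞ e)), l, b)  →  g(g(d(g(b ⊞ d(l, j) ⊞ j, d(b ⊞ j ⊞ j ⊞ l, c ⊞ j ⊞ j), b ⊞ c ⊞ d(b, j) ⊞ g(l, l, c) ⊞ l), g(c ⊞ g(j, b, c) ⊞ j ⊞ l, b ⊞ c ⊞ c ⊞ d(l, l) ⊞ j ⊞ l ⊞ l, e)), e, d(g(b ⊞ c ⊞ c, b ⊞ c ⊞ j, b ⊞ l ⊞ l), d(l, j) ⊞ g(l, b, l) ⊞ g(l, l, l)) ⊞ g(b ⊞ l ⊞ l ⊞ l, c, l) ⊞ j ⊞ l), l, b)
  Order the arguments:  b ⊞ g(g(d(g(b ⊞ d(l, j) ⊞ j, d(b ⊞ j ⊞ j ⊞ l, c ⊞ j ⊞ j), b ⊞ c ⊞ d(b, j) ⊞ g(l, l, c) ⊞ l), g(c ⊞ g(j, b, c) ⊞ j ⊞ l, b ⊞ c ⊞ c ⊞ d(l, l) ⊞ j ⊞ l ⊞ l, e)), e, d(g(b ⊞ c ⊞ c, b ⊞ c ⊞ j, b ⊞ l ⊞ l), d(l, j) ⊞ g(l, b, l) ⊞ g(l, l, l)) ⊞ g(b ⊞ l ⊞ l ⊞ l, c, l) ⊞ j ⊞ l), l, b) ⊞ j ⊞ l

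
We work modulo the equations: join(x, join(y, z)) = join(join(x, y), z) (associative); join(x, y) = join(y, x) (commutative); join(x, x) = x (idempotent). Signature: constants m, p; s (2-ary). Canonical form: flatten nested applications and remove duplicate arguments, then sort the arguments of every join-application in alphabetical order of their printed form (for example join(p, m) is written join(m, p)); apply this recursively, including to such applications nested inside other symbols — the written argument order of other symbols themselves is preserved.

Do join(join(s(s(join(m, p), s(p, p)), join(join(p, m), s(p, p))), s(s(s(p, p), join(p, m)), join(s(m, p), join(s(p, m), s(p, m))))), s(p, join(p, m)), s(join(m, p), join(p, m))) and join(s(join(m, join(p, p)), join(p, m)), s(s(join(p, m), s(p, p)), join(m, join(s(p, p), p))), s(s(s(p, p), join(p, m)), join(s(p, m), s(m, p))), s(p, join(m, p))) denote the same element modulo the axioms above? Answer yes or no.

Answer: yes — both canonical forms are join(s(join(m, p), join(m, p)), s(p, join(m, p)), s(s(join(m, p), s(p, p)), join(m, p, s(p, p))), s(s(s(p, p), join(m, p)), join(s(m, p), s(p, m))))

Derivation:
Left:  join(join(s(s(join(m, p), s(p, p)), join(join(p, m), s(p, p))), s(s(s(p, p), join(p, m)), join(s(m, p), join(s(p, m), s(p, m))))), s(p, join(p, m)), s(join(m, p), join(p, m)))
  Merge nested applications:  join(s(s(join(m, p), s(p, p)), join(join(p, m), s(p, p))), s(s(s(p, p), join(p, m)), join(s(m, p), join(s(p, m), s(p, m)))), s(p, join(p, m)), s(join(m, p), join(p, m)))
  Simplify inside:  s(s(join(m, p), s(p, p)), join(join(p, m), s(p, p)))  →  s(s(join(m, p), s(p, p)), join(m, p, s(p, p)))
  Inside:  s(s(s(p, p), join(p, m)), join(s(m, p), join(s(p, m), s(p, m))))  →  s(s(s(p, p), join(m, p)), join(s(m, p), s(p, m)))
  Simplify inside:  s(p, join(p, m))  →  s(p, join(m, p))
  Sort arguments:  join(s(join(m, p), join(m, p)), s(p, join(m, p)), s(s(join(m, p), s(p, p)), join(m, p, s(p, p))), s(s(s(p, p), join(m, p)), join(s(m, p), s(p, m))))
Right:  join(s(join(m, join(p, p)), join(p, m)), s(s(join(p, m), s(p, p)), join(m, join(s(p, p), p))), s(s(s(p, p), join(p, m)), join(s(p, m), s(m, p))), s(p, join(m, p)))
  Simplify inside:  s(join(m, join(p, p)), join(p, m))  →  s(join(m, p), join(m, p))
  Simplify inside:  s(s(join(p, m), s(p, p)), join(m, join(s(p, p), p)))  →  s(s(join(m, p), s(p, p)), join(m, p, s(p, p)))
  Canonicalize subterm:  s(s(s(p, p), join(p, m)), join(s(p, m), s(m, p)))  →  s(s(s(p, p), join(m, p)), join(s(m, p), s(p, m)))
  Sort arguments:  join(s(join(m, p), join(m, p)), s(p, join(m, p)), s(s(join(m, p), s(p, p)), join(m, p, s(p, p))), s(s(s(p, p), join(m, p)), join(s(m, p), s(p, m))))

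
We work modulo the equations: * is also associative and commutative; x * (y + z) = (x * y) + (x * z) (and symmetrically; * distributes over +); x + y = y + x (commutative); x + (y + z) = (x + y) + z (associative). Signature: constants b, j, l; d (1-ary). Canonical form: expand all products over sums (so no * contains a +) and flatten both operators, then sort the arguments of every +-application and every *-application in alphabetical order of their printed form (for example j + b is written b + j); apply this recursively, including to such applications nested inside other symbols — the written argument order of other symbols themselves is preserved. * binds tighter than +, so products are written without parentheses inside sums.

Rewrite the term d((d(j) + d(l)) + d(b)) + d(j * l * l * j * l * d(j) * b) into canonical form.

Answer: d(b * d(j) * j * j * l * l * l) + d(d(b) + d(j) + d(l))

Derivation:
Flatten:  d(d(b) + d(j) + d(l)) + d(b * d(j) * j * j * l * l * l)
Order the arguments:  d(b * d(j) * j * j * l * l * l) + d(d(b) + d(j) + d(l))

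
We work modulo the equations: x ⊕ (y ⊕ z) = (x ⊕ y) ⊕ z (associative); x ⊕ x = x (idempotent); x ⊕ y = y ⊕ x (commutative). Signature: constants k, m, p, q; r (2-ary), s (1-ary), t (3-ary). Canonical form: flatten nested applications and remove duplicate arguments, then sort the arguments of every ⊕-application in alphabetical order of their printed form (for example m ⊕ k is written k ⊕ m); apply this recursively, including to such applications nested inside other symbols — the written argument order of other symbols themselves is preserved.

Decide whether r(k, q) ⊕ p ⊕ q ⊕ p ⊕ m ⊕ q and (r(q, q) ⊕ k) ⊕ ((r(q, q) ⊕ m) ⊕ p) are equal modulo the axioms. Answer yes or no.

Answer: no — m ⊕ p ⊕ q ⊕ r(k, q) vs k ⊕ m ⊕ p ⊕ r(q, q)

Derivation:
Left:  r(k, q) ⊕ p ⊕ q ⊕ p ⊕ m ⊕ q
  Idempotence:  drop duplicate p, q
  Sort:  m ⊕ p ⊕ q ⊕ r(k, q)
Right:  (r(q, q) ⊕ k) ⊕ ((r(q, q) ⊕ m) ⊕ p)
  Un-nest:  r(q, q) ⊕ k ⊕ r(q, q) ⊕ m ⊕ p
  Idempotence:  drop duplicate r(q, q)
  Order the arguments:  k ⊕ m ⊕ p ⊕ r(q, q)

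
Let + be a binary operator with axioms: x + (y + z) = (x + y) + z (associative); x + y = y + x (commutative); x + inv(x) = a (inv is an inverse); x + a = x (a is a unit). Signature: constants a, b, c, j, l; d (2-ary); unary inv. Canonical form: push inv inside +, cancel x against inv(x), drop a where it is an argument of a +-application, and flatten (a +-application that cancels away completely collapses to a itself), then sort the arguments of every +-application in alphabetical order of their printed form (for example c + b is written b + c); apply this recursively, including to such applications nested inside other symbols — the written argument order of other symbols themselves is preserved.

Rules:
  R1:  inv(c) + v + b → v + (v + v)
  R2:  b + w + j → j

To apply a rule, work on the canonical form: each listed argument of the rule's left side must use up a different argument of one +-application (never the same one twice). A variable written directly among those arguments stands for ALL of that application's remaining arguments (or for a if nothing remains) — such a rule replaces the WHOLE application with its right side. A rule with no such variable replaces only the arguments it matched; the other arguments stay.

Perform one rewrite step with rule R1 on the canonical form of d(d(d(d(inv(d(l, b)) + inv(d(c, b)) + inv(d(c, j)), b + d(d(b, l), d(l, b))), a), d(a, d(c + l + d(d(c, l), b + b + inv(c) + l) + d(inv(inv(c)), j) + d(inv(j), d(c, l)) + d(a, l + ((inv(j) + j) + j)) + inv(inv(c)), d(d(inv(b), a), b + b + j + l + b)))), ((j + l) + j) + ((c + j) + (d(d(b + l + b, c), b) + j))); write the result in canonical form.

Answer: d(d(d(d(inv(d(c, b)) + inv(d(c, j)) + inv(d(l, b)), b + d(d(b, l), d(l, b))), a), d(a, d(c + c + d(a, j + l) + d(c, j) + d(d(c, l), b + b + b + l + l + l) + d(inv(j), d(c, l)) + l, d(d(inv(b), a), b + b + b + j + l)))), c + d(d(b + b + l, c), b) + j + j + j + j + l)

Derivation:
Canonical form:  d(d(d(d(inv(d(c, b)) + inv(d(c, j)) + inv(d(l, b)), b + d(d(b, l), d(l, b))), a), d(a, d(c + c + d(a, j + l) + d(c, j) + d(d(c, l), b + b + inv(c) + l) + d(inv(j), d(c, l)) + l, d(d(inv(b), a), b + b + b + j + l)))), c + d(d(b + b + l, c), b) + j + j + j + j + l)
R1 matches:  uses b, inv(c);  v := b + l
The extension variable absorbs all remaining arguments, so the whole application is rewritten.
Giving:  d(d(d(d(inv(d(c, b)) + inv(d(c, j)) + inv(d(l, b)), b + d(d(b, l), d(l, b))), a), d(a, d(c + c + d(a, j + l) + d(c, j) + d(d(c, l), b + b + b + l + l + l) + d(inv(j), d(c, l)) + l, d(d(inv(b), a), b + b + b + j + l)))), c + d(d(b + b + l, c), b) + j + j + j + j + l)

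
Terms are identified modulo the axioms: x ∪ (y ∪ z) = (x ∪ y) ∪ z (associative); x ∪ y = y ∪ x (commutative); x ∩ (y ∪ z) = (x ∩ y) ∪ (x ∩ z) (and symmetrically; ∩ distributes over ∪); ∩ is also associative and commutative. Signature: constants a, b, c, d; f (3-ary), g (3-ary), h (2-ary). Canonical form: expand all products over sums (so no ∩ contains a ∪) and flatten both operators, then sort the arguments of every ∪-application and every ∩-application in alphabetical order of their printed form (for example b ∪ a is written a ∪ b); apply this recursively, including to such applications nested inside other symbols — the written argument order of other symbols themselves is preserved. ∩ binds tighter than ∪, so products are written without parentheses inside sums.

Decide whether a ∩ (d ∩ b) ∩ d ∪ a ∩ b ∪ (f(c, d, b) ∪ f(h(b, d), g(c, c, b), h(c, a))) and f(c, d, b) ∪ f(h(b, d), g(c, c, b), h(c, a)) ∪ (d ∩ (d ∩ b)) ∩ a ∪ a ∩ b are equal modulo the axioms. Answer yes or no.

Answer: yes — both canonical forms are a ∩ b ∪ a ∩ b ∩ d ∩ d ∪ f(c, d, b) ∪ f(h(b, d), g(c, c, b), h(c, a))

Derivation:
Left:  a ∩ (d ∩ b) ∩ d ∪ a ∩ b ∪ (f(c, d, b) ∪ f(h(b, d), g(c, c, b), h(c, a)))
  Merge nested applications:  a ∩ b ∩ d ∩ d ∪ a ∩ b ∪ f(c, d, b) ∪ f(h(b, d), g(c, c, b), h(c, a))
  Sort:  a ∩ b ∪ a ∩ b ∩ d ∩ d ∪ f(c, d, b) ∪ f(h(b, d), g(c, c, b), h(c, a))
Right:  f(c, d, b) ∪ f(h(b, d), g(c, c, b), h(c, a)) ∪ (d ∩ (d ∩ b)) ∩ a ∪ a ∩ b
  Un-nest:  f(c, d, b) ∪ f(h(b, d), g(c, c, b), h(c, a)) ∪ a ∩ b ∩ d ∩ d ∪ a ∩ b
  Order the arguments:  a ∩ b ∪ a ∩ b ∩ d ∩ d ∪ f(c, d, b) ∪ f(h(b, d), g(c, c, b), h(c, a))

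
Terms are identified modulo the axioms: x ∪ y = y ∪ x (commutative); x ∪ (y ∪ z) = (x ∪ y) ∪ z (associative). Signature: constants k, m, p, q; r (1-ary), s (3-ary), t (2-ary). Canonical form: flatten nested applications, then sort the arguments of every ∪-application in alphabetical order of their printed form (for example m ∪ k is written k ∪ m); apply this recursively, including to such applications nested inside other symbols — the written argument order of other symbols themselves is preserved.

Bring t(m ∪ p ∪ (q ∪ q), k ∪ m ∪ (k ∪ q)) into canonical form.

Work inside:  k ∪ m ∪ (k ∪ q)
Flatten:  k ∪ m ∪ k ∪ q
Order the arguments:  k ∪ k ∪ m ∪ q
Rebuild:  t(m ∪ p ∪ q ∪ q, k ∪ k ∪ m ∪ q)

Answer: t(m ∪ p ∪ q ∪ q, k ∪ k ∪ m ∪ q)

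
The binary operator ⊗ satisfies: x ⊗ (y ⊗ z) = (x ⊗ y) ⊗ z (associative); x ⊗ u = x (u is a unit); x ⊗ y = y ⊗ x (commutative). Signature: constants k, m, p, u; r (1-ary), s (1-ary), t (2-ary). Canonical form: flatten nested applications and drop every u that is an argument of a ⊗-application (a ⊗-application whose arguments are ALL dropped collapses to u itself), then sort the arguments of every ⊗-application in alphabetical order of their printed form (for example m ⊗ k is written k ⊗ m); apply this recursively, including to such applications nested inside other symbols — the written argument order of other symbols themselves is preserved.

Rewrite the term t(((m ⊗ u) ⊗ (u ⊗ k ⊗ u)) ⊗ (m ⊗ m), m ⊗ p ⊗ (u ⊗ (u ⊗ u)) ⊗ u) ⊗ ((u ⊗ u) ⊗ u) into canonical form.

Answer: t(k ⊗ m ⊗ m ⊗ m, m ⊗ p)

Derivation:
Merge nested applications:  t(((m ⊗ u) ⊗ (u ⊗ k ⊗ u)) ⊗ (m ⊗ m), m ⊗ p ⊗ (u ⊗ (u ⊗ u)) ⊗ u) ⊗ u ⊗ u ⊗ u
Canonicalize subterm:  t(((m ⊗ u) ⊗ (u ⊗ k ⊗ u)) ⊗ (m ⊗ m), m ⊗ p ⊗ (u ⊗ (u ⊗ u)) ⊗ u)  →  t(k ⊗ m ⊗ m ⊗ m, m ⊗ p)
Drop the unit:  drop u (×3)
Sort arguments:  t(k ⊗ m ⊗ m ⊗ m, m ⊗ p)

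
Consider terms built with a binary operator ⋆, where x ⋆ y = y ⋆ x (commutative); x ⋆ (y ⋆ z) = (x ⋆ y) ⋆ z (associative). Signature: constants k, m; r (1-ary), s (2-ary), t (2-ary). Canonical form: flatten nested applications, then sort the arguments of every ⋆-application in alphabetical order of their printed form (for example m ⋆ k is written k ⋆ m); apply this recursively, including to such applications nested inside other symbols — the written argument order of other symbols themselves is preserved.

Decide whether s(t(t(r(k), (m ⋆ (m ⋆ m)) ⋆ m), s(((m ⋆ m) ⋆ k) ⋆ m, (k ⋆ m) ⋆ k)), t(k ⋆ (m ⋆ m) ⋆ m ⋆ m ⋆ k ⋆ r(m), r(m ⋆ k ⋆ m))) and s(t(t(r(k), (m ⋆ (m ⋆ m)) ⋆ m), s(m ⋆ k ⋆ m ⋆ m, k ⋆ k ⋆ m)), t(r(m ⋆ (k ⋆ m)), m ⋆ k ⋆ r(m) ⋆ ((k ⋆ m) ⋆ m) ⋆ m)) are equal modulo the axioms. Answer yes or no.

Answer: no — s(t(t(r(k), m ⋆ m ⋆ m ⋆ m), s(k ⋆ m ⋆ m ⋆ m, k ⋆ k ⋆ m)), t(k ⋆ k ⋆ m ⋆ m ⋆ m ⋆ m ⋆ r(m), r(k ⋆ m ⋆ m))) vs s(t(t(r(k), m ⋆ m ⋆ m ⋆ m), s(k ⋆ m ⋆ m ⋆ m, k ⋆ k ⋆ m)), t(r(k ⋆ m ⋆ m), k ⋆ k ⋆ m ⋆ m ⋆ m ⋆ m ⋆ r(m)))

Derivation:
Left:  s(t(t(r(k), (m ⋆ (m ⋆ m)) ⋆ m), s(((m ⋆ m) ⋆ k) ⋆ m, (k ⋆ m) ⋆ k)), t(k ⋆ (m ⋆ m) ⋆ m ⋆ m ⋆ k ⋆ r(m), r(m ⋆ k ⋆ m)))
  Descend into:  k ⋆ (m ⋆ m) ⋆ m ⋆ m ⋆ k ⋆ r(m)
  Merge nested applications:  k ⋆ m ⋆ m ⋆ m ⋆ m ⋆ k ⋆ r(m)
  Sort:  k ⋆ k ⋆ m ⋆ m ⋆ m ⋆ m ⋆ r(m)
  Reassemble:  s(t(t(r(k), m ⋆ m ⋆ m ⋆ m), s(k ⋆ m ⋆ m ⋆ m, k ⋆ k ⋆ m)), t(k ⋆ k ⋆ m ⋆ m ⋆ m ⋆ m ⋆ r(m), r(k ⋆ m ⋆ m)))
Right:  s(t(t(r(k), (m ⋆ (m ⋆ m)) ⋆ m), s(m ⋆ k ⋆ m ⋆ m, k ⋆ k ⋆ m)), t(r(m ⋆ (k ⋆ m)), m ⋆ k ⋆ r(m) ⋆ ((k ⋆ m) ⋆ m) ⋆ m))
  Focus inside:  m ⋆ k ⋆ r(m) ⋆ ((k ⋆ m) ⋆ m) ⋆ m
  Merge nested applications:  m ⋆ k ⋆ r(m) ⋆ k ⋆ m ⋆ m ⋆ m
  Order the arguments:  k ⋆ k ⋆ m ⋆ m ⋆ m ⋆ m ⋆ r(m)
  Reassemble:  s(t(t(r(k), m ⋆ m ⋆ m ⋆ m), s(k ⋆ m ⋆ m ⋆ m, k ⋆ k ⋆ m)), t(r(k ⋆ m ⋆ m), k ⋆ k ⋆ m ⋆ m ⋆ m ⋆ m ⋆ r(m)))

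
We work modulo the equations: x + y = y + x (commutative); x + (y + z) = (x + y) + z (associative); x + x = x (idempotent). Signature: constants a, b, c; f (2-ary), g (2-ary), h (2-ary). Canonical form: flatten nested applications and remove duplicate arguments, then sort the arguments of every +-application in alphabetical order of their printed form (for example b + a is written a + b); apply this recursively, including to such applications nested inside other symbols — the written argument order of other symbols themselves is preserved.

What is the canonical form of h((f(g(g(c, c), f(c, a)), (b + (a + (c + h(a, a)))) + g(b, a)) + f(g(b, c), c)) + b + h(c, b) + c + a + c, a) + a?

Inside:  h((f(g(g(c, c), f(c, a)), (b + (a + (c + h(a, a)))) + g(b, a)) + f(g(b, c), c)) + b + h(c, b) + c + a + c, a)  →  h(a + b + c + f(g(b, c), c) + f(g(g(c, c), f(c, a)), a + b + c + g(b, a) + h(a, a)) + h(c, b), a)
Sort:  a + h(a + b + c + f(g(b, c), c) + f(g(g(c, c), f(c, a)), a + b + c + g(b, a) + h(a, a)) + h(c, b), a)

Answer: a + h(a + b + c + f(g(b, c), c) + f(g(g(c, c), f(c, a)), a + b + c + g(b, a) + h(a, a)) + h(c, b), a)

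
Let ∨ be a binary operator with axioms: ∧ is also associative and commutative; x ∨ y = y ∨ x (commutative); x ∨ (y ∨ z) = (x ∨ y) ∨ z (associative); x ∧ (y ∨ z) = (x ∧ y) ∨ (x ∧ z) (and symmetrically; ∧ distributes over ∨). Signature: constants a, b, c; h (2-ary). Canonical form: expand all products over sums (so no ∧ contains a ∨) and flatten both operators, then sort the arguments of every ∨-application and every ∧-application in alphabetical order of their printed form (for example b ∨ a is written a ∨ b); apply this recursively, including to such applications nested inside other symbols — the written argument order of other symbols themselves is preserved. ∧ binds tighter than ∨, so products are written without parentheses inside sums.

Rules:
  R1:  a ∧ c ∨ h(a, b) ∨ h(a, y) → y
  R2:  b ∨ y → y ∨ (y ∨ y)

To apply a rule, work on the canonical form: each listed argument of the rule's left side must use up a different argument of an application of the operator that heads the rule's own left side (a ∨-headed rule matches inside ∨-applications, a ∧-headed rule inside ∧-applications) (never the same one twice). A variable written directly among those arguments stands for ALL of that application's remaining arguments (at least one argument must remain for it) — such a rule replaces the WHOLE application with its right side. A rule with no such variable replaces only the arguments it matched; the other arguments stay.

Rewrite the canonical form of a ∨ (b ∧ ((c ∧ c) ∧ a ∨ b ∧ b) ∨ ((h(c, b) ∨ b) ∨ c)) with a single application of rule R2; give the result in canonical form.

Answer: a ∨ a ∨ a ∨ a ∧ b ∧ c ∧ c ∨ a ∧ b ∧ c ∧ c ∨ a ∧ b ∧ c ∧ c ∨ b ∧ b ∧ b ∨ b ∧ b ∧ b ∨ b ∧ b ∧ b ∨ c ∨ c ∨ c ∨ h(c, b) ∨ h(c, b) ∨ h(c, b)

Derivation:
Canonical form:  a ∨ a ∧ b ∧ c ∧ c ∨ b ∨ b ∧ b ∧ b ∨ c ∨ h(c, b)
R2 matches:  uses b;  y := a ∨ a ∧ b ∧ c ∧ c ∨ b ∧ b ∧ b ∨ c ∨ h(c, b)
The extension variable absorbs all remaining arguments, so the whole application is rewritten.
Result:  a ∨ a ∨ a ∨ a ∧ b ∧ c ∧ c ∨ a ∧ b ∧ c ∧ c ∨ a ∧ b ∧ c ∧ c ∨ b ∧ b ∧ b ∨ b ∧ b ∧ b ∨ b ∧ b ∧ b ∨ c ∨ c ∨ c ∨ h(c, b) ∨ h(c, b) ∨ h(c, b)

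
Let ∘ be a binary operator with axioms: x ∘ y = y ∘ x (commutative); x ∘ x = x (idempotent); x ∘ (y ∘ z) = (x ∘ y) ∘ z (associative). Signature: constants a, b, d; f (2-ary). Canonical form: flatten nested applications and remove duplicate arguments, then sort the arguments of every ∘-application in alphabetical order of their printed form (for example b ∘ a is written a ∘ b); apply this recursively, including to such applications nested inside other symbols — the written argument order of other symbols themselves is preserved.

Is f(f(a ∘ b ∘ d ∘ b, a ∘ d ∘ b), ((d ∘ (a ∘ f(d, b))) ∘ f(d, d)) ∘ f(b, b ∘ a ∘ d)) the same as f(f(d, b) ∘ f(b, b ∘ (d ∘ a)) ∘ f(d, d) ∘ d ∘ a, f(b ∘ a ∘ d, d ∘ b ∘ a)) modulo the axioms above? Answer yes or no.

Left:  f(f(a ∘ b ∘ d ∘ b, a ∘ d ∘ b), ((d ∘ (a ∘ f(d, b))) ∘ f(d, d)) ∘ f(b, b ∘ a ∘ d))
  Work inside:  ((d ∘ (a ∘ f(d, b))) ∘ f(d, d)) ∘ f(b, b ∘ a ∘ d)
  Merge nested applications:  d ∘ a ∘ f(d, b) ∘ f(d, d) ∘ f(b, b ∘ a ∘ d)
  Inside:  f(b, b ∘ a ∘ d)  →  f(b, a ∘ b ∘ d)
  Sort:  a ∘ d ∘ f(b, a ∘ b ∘ d) ∘ f(d, b) ∘ f(d, d)
  Reassemble:  f(f(a ∘ b ∘ d, a ∘ b ∘ d), a ∘ d ∘ f(b, a ∘ b ∘ d) ∘ f(d, b) ∘ f(d, d))
Right:  f(f(d, b) ∘ f(b, b ∘ (d ∘ a)) ∘ f(d, d) ∘ d ∘ a, f(b ∘ a ∘ d, d ∘ b ∘ a))
  Focus inside:  f(d, b) ∘ f(b, b ∘ (d ∘ a)) ∘ f(d, d) ∘ d ∘ a
  Canonicalize subterm:  f(b, b ∘ (d ∘ a))  →  f(b, a ∘ b ∘ d)
  Order the arguments:  a ∘ d ∘ f(b, a ∘ b ∘ d) ∘ f(d, b) ∘ f(d, d)
  Reassemble:  f(a ∘ d ∘ f(b, a ∘ b ∘ d) ∘ f(d, b) ∘ f(d, d), f(a ∘ b ∘ d, a ∘ b ∘ d))

Answer: no — f(f(a ∘ b ∘ d, a ∘ b ∘ d), a ∘ d ∘ f(b, a ∘ b ∘ d) ∘ f(d, b) ∘ f(d, d)) vs f(a ∘ d ∘ f(b, a ∘ b ∘ d) ∘ f(d, b) ∘ f(d, d), f(a ∘ b ∘ d, a ∘ b ∘ d))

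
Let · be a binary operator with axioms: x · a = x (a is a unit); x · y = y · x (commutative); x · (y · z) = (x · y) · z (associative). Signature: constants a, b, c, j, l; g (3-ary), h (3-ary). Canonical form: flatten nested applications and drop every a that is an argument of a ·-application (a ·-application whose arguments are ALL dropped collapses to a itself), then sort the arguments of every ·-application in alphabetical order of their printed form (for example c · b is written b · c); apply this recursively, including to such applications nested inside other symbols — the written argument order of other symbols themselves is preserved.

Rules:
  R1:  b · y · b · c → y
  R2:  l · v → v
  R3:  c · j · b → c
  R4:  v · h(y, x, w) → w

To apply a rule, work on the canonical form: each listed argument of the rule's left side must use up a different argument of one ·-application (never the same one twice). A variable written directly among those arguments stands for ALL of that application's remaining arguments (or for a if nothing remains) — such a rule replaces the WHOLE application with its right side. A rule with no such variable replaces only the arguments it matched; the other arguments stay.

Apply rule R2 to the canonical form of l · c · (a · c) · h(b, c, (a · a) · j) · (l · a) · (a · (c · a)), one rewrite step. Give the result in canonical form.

Canonical form:  c · c · c · h(b, c, j) · l · l
R2 matches:  uses l;  v := c · c · c · h(b, c, j) · l
The extension variable absorbs all remaining arguments, so the whole application is rewritten.
Giving:  c · c · c · h(b, c, j) · l

Answer: c · c · c · h(b, c, j) · l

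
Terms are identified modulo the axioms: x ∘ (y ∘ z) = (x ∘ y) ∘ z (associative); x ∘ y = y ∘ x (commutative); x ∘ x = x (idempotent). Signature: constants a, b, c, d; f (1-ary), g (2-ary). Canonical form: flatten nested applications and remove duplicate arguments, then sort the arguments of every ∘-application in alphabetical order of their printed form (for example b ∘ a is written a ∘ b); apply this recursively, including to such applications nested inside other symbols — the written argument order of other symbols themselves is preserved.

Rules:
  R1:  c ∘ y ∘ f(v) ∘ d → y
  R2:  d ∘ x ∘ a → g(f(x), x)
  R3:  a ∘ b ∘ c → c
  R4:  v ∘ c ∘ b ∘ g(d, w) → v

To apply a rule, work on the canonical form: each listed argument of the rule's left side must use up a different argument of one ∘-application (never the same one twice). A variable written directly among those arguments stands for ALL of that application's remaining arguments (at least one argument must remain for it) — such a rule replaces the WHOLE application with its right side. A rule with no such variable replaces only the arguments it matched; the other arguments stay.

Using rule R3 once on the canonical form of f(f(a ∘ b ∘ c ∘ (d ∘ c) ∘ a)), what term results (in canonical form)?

Answer: f(f(c ∘ d))

Derivation:
Canonical form:  f(f(a ∘ b ∘ c ∘ d))
R3 matches:  uses a, b, c
Result:  f(f(c ∘ d))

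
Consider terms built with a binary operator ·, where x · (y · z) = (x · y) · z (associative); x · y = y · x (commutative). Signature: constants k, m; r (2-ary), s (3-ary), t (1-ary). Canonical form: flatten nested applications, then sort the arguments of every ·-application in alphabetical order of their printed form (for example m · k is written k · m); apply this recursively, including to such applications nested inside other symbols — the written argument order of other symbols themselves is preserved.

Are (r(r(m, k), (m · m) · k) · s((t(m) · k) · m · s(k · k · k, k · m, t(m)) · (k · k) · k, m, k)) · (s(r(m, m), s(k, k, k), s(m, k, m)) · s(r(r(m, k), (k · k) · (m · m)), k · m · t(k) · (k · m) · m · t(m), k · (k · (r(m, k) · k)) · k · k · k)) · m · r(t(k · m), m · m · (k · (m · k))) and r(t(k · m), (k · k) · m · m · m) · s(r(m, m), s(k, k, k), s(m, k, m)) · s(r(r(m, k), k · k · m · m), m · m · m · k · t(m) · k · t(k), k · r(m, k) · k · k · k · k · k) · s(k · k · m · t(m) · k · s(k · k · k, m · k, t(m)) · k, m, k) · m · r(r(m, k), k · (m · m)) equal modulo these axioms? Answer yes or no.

Answer: yes — both canonical forms are m · r(r(m, k), k · m · m) · r(t(k · m), k · k · m · m · m) · s(k · k · k · k · m · s(k · k · k, k · m, t(m)) · t(m), m, k) · s(r(m, m), s(k, k, k), s(m, k, m)) · s(r(r(m, k), k · k · m · m), k · k · m · m · m · t(k) · t(m), k · k · k · k · k · k · r(m, k))

Derivation:
Left:  (r(r(m, k), (m · m) · k) · s((t(m) · k) · m · s(k · k · k, k · m, t(m)) · (k · k) · k, m, k)) · (s(r(m, m), s(k, k, k), s(m, k, m)) · s(r(r(m, k), (k · k) · (m · m)), k · m · t(k) · (k · m) · m · t(m), k · (k · (r(m, k) · k)) · k · k · k)) · m · r(t(k · m), m · m · (k · (m · k)))
  Flatten:  r(r(m, k), (m · m) · k) · s((t(m) · k) · m · s(k · k · k, k · m, t(m)) · (k · k) · k, m, k) · s(r(m, m), s(k, k, k), s(m, k, m)) · s(r(r(m, k), (k · k) · (m · m)), k · m · t(k) · (k · m) · m · t(m), k · (k · (r(m, k) · k)) · k · k · k) · m · r(t(k · m), m · m · (k · (m · k)))
  Canonicalize subterm:  r(r(m, k), (m · m) · k)  →  r(r(m, k), k · m · m)
  Simplify inside:  s((t(m) · k) · m · s(k · k · k, k · m, t(m)) · (k · k) · k, m, k)  →  s(k · k · k · k · m · s(k · k · k, k · m, t(m)) · t(m), m, k)
  Canonicalize subterm:  s(r(r(m, k), (k · k) · (m · m)), k · m · t(k) · (k · m) · m · t(m), k · (k · (r(m, k) · k)) · k · k · k)  →  s(r(r(m, k), k · k · m · m), k · k · m · m · m · t(k) · t(m), k · k · k · k · k · k · r(m, k))
  Order the arguments:  m · r(r(m, k), k · m · m) · r(t(k · m), k · k · m · m · m) · s(k · k · k · k · m · s(k · k · k, k · m, t(m)) · t(m), m, k) · s(r(m, m), s(k, k, k), s(m, k, m)) · s(r(r(m, k), k · k · m · m), k · k · m · m · m · t(k) · t(m), k · k · k · k · k · k · r(m, k))
Right:  r(t(k · m), (k · k) · m · m · m) · s(r(m, m), s(k, k, k), s(m, k, m)) · s(r(r(m, k), k · k · m · m), m · m · m · k · t(m) · k · t(k), k · r(m, k) · k · k · k · k · k) · s(k · k · m · t(m) · k · s(k · k · k, m · k, t(m)) · k, m, k) · m · r(r(m, k), k · (m · m))
  Inside:  r(t(k · m), (k · k) · m · m · m)  →  r(t(k · m), k · k · m · m · m)
  Simplify inside:  s(r(r(m, k), k · k · m · m), m · m · m · k · t(m) · k · t(k), k · r(m, k) · k · k · k · k · k)  →  s(r(r(m, k), k · k · m · m), k · k · m · m · m · t(k) · t(m), k · k · k · k · k · k · r(m, k))
  Canonicalize subterm:  s(k · k · m · t(m) · k · s(k · k · k, m · k, t(m)) · k, m, k)  →  s(k · k · k · k · m · s(k · k · k, k · m, t(m)) · t(m), m, k)
  Sort arguments:  m · r(r(m, k), k · m · m) · r(t(k · m), k · k · m · m · m) · s(k · k · k · k · m · s(k · k · k, k · m, t(m)) · t(m), m, k) · s(r(m, m), s(k, k, k), s(m, k, m)) · s(r(r(m, k), k · k · m · m), k · k · m · m · m · t(k) · t(m), k · k · k · k · k · k · r(m, k))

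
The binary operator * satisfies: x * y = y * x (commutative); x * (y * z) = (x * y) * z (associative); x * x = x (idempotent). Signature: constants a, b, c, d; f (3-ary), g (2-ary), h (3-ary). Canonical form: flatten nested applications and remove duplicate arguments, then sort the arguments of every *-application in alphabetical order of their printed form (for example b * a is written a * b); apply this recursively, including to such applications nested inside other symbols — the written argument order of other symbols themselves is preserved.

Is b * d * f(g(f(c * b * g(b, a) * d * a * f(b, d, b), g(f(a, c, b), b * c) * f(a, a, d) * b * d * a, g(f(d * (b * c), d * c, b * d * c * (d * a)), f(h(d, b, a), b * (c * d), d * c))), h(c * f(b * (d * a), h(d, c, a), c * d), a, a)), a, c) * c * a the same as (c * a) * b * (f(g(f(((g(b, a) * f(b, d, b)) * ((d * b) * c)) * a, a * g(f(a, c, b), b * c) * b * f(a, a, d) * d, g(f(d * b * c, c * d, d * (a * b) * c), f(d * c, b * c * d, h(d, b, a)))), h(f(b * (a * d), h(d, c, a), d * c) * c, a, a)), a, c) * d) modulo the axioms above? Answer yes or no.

Answer: no — a * b * c * d * f(g(f(a * b * c * d * f(b, d, b) * g(b, a), a * b * d * f(a, a, d) * g(f(a, c, b), b * c), g(f(b * c * d, c * d, a * b * c * d), f(h(d, b, a), b * c * d, c * d))), h(c * f(a * b * d, h(d, c, a), c * d), a, a)), a, c) vs a * b * c * d * f(g(f(a * b * c * d * f(b, d, b) * g(b, a), a * b * d * f(a, a, d) * g(f(a, c, b), b * c), g(f(b * c * d, c * d, a * b * c * d), f(c * d, b * c * d, h(d, b, a)))), h(c * f(a * b * d, h(d, c, a), c * d), a, a)), a, c)

Derivation:
Left:  b * d * f(g(f(c * b * g(b, a) * d * a * f(b, d, b), g(f(a, c, b), b * c) * f(a, a, d) * b * d * a, g(f(d * (b * c), d * c, b * d * c * (d * a)), f(h(d, b, a), b * (c * d), d * c))), h(c * f(b * (d * a), h(d, c, a), c * d), a, a)), a, c) * c * a
  Canonicalize subterm:  f(g(f(c * b * g(b, a) * d * a * f(b, d, b), g(f(a, c, b), b * c) * f(a, a, d) * b * d * a, g(f(d * (b * c), d * c, b * d * c * (d * a)), f(h(d, b, a), b * (c * d), d * c))), h(c * f(b * (d * a), h(d, c, a), c * d), a, a)), a, c)  →  f(g(f(a * b * c * d * f(b, d, b) * g(b, a), a * b * d * f(a, a, d) * g(f(a, c, b), b * c), g(f(b * c * d, c * d, a * b * c * d), f(h(d, b, a), b * c * d, c * d))), h(c * f(a * b * d, h(d, c, a), c * d), a, a)), a, c)
  Order the arguments:  a * b * c * d * f(g(f(a * b * c * d * f(b, d, b) * g(b, a), a * b * d * f(a, a, d) * g(f(a, c, b), b * c), g(f(b * c * d, c * d, a * b * c * d), f(h(d, b, a), b * c * d, c * d))), h(c * f(a * b * d, h(d, c, a), c * d), a, a)), a, c)
Right:  (c * a) * b * (f(g(f(((g(b, a) * f(b, d, b)) * ((d * b) * c)) * a, a * g(f(a, c, b), b * c) * b * f(a, a, d) * d, g(f(d * b * c, c * d, d * (a * b) * c), f(d * c, b * c * d, h(d, b, a)))), h(f(b * (a * d), h(d, c, a), d * c) * c, a, a)), a, c) * d)
  Flatten:  c * a * b * f(g(f(((g(b, a) * f(b, d, b)) * ((d * b) * c)) * a, a * g(f(a, c, b), b * c) * b * f(a, a, d) * d, g(f(d * b * c, c * d, d * (a * b) * c), f(d * c, b * c * d, h(d, b, a)))), h(f(b * (a * d), h(d, c, a), d * c) * c, a, a)), a, c) * d
  Simplify inside:  f(g(f(((g(b, a) * f(b, d, b)) * ((d * b) * c)) * a, a * g(f(a, c, b), b * c) * b * f(a, a, d) * d, g(f(d * b * c, c * d, d * (a * b) * c), f(d * c, b * c * d, h(d, b, a)))), h(f(b * (a * d), h(d, c, a), d * c) * c, a, a)), a, c)  →  f(g(f(a * b * c * d * f(b, d, b) * g(b, a), a * b * d * f(a, a, d) * g(f(a, c, b), b * c), g(f(b * c * d, c * d, a * b * c * d), f(c * d, b * c * d, h(d, b, a)))), h(c * f(a * b * d, h(d, c, a), c * d), a, a)), a, c)
  Sort:  a * b * c * d * f(g(f(a * b * c * d * f(b, d, b) * g(b, a), a * b * d * f(a, a, d) * g(f(a, c, b), b * c), g(f(b * c * d, c * d, a * b * c * d), f(c * d, b * c * d, h(d, b, a)))), h(c * f(a * b * d, h(d, c, a), c * d), a, a)), a, c)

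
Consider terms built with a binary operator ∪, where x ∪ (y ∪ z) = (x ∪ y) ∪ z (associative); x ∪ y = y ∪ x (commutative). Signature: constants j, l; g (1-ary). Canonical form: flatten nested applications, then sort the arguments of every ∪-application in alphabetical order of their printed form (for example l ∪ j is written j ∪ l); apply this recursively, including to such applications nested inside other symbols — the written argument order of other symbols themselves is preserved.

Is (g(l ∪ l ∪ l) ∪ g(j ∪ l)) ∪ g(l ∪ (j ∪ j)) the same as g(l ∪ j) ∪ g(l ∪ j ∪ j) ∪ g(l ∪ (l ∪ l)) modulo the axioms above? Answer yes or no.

Answer: yes — both canonical forms are g(j ∪ j ∪ l) ∪ g(j ∪ l) ∪ g(l ∪ l ∪ l)

Derivation:
Left:  (g(l ∪ l ∪ l) ∪ g(j ∪ l)) ∪ g(l ∪ (j ∪ j))
  Merge nested applications:  g(l ∪ l ∪ l) ∪ g(j ∪ l) ∪ g(l ∪ (j ∪ j))
  Simplify inside:  g(l ∪ (j ∪ j))  →  g(j ∪ j ∪ l)
  Sort:  g(j ∪ j ∪ l) ∪ g(j ∪ l) ∪ g(l ∪ l ∪ l)
Right:  g(l ∪ j) ∪ g(l ∪ j ∪ j) ∪ g(l ∪ (l ∪ l))
  Canonicalize subterm:  g(l ∪ j)  →  g(j ∪ l)
  Simplify inside:  g(l ∪ j ∪ j)  →  g(j ∪ j ∪ l)
  Canonicalize subterm:  g(l ∪ (l ∪ l))  →  g(l ∪ l ∪ l)
  Sort:  g(j ∪ j ∪ l) ∪ g(j ∪ l) ∪ g(l ∪ l ∪ l)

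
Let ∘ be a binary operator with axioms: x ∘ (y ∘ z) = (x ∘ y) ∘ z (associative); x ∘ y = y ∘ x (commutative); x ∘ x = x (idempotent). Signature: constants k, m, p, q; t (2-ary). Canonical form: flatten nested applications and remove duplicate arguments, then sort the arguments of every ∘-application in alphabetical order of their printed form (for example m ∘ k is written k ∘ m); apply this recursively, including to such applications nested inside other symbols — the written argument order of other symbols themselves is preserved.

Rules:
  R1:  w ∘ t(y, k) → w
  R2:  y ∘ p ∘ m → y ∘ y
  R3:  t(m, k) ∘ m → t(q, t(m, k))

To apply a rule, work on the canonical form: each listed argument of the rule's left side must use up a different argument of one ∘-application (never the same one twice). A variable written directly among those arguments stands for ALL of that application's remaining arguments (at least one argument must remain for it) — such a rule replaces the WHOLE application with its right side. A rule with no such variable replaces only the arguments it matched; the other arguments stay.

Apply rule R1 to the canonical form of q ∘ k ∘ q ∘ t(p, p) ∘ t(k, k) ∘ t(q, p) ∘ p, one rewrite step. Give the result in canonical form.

Answer: k ∘ p ∘ q ∘ t(p, p) ∘ t(q, p)

Derivation:
Canonical form:  k ∘ p ∘ q ∘ t(k, k) ∘ t(p, p) ∘ t(q, p)
Apply R1:  consuming t(k, k);  w := k ∘ p ∘ q ∘ t(p, p) ∘ t(q, p), y := k
Every leftover argument binds to the variable; the entire application is replaced.
Giving:  k ∘ p ∘ q ∘ t(p, p) ∘ t(q, p)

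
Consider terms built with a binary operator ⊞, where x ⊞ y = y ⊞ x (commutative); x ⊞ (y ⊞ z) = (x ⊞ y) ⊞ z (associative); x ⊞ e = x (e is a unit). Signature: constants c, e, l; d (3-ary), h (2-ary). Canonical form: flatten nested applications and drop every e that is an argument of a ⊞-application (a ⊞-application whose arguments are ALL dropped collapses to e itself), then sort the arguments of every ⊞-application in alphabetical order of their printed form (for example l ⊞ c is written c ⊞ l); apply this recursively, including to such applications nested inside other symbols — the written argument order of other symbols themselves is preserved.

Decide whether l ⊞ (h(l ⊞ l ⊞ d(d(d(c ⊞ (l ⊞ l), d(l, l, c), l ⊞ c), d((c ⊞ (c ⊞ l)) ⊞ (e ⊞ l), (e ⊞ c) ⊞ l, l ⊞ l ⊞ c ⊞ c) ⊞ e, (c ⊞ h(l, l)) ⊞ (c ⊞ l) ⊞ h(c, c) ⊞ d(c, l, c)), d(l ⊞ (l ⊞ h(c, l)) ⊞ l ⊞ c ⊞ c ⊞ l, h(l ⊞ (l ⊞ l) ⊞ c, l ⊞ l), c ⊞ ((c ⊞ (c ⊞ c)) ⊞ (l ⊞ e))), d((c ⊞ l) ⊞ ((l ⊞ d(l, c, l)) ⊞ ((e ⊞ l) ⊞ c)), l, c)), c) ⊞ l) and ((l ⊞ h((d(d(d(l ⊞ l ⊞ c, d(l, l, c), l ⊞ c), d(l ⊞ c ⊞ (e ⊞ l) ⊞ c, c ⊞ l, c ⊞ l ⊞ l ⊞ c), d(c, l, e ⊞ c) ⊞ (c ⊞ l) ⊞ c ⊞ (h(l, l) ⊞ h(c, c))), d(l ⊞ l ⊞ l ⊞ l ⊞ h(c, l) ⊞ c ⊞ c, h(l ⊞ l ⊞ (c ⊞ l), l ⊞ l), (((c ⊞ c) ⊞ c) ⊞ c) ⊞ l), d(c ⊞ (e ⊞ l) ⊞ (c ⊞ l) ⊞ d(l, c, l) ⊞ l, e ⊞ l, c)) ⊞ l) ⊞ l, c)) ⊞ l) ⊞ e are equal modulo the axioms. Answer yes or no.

Left:  l ⊞ (h(l ⊞ l ⊞ d(d(d(c ⊞ (l ⊞ l), d(l, l, c), l ⊞ c), d((c ⊞ (c ⊞ l)) ⊞ (e ⊞ l), (e ⊞ c) ⊞ l, l ⊞ l ⊞ c ⊞ c) ⊞ e, (c ⊞ h(l, l)) ⊞ (c ⊞ l) ⊞ h(c, c) ⊞ d(c, l, c)), d(l ⊞ (l ⊞ h(c, l)) ⊞ l ⊞ c ⊞ c ⊞ l, h(l ⊞ (l ⊞ l) ⊞ c, l ⊞ l), c ⊞ ((c ⊞ (c ⊞ c)) ⊞ (l ⊞ e))), d((c ⊞ l) ⊞ ((l ⊞ d(l, c, l)) ⊞ ((e ⊞ l) ⊞ c)), l, c)), c) ⊞ l)
  Flatten:  l ⊞ h(l ⊞ l ⊞ d(d(d(c ⊞ (l ⊞ l), d(l, l, c), l ⊞ c), d((c ⊞ (c ⊞ l)) ⊞ (e ⊞ l), (e ⊞ c) ⊞ l, l ⊞ l ⊞ c ⊞ c) ⊞ e, (c ⊞ h(l, l)) ⊞ (c ⊞ l) ⊞ h(c, c) ⊞ d(c, l, c)), d(l ⊞ (l ⊞ h(c, l)) ⊞ l ⊞ c ⊞ c ⊞ l, h(l ⊞ (l ⊞ l) ⊞ c, l ⊞ l), c ⊞ ((c ⊞ (c ⊞ c)) ⊞ (l ⊞ e))), d((c ⊞ l) ⊞ ((l ⊞ d(l, c, l)) ⊞ ((e ⊞ l) ⊞ c)), l, c)), c) ⊞ l
  Simplify inside:  h(l ⊞ l ⊞ d(d(d(c ⊞ (l ⊞ l), d(l, l, c), l ⊞ c), d((c ⊞ (c ⊞ l)) ⊞ (e ⊞ l), (e ⊞ c) ⊞ l, l ⊞ l ⊞ c ⊞ c) ⊞ e, (c ⊞ h(l, l)) ⊞ (c ⊞ l) ⊞ h(c, c) ⊞ d(c, l, c)), d(l ⊞ (l ⊞ h(c, l)) ⊞ l ⊞ c ⊞ c ⊞ l, h(l ⊞ (l ⊞ l) ⊞ c, l ⊞ l), c ⊞ ((c ⊞ (c ⊞ c)) ⊞ (l ⊞ e))), d((c ⊞ l) ⊞ ((l ⊞ d(l, c, l)) ⊞ ((e ⊞ l) ⊞ c)), l, c)), c)  →  h(d(d(d(c ⊞ l ⊞ l, d(l, l, c), c ⊞ l), d(c ⊞ c ⊞ l ⊞ l, c ⊞ l, c ⊞ c ⊞ l ⊞ l), c ⊞ c ⊞ d(c, l, c) ⊞ h(c, c) ⊞ h(l, l) ⊞ l), d(c ⊞ c ⊞ h(c, l) ⊞ l ⊞ l ⊞ l ⊞ l, h(c ⊞ l ⊞ l ⊞ l, l ⊞ l), c ⊞ c ⊞ c ⊞ c ⊞ l), d(c ⊞ c ⊞ d(l, c, l) ⊞ l ⊞ l ⊞ l, l, c)) ⊞ l ⊞ l, c)
  Sort arguments:  h(d(d(d(c ⊞ l ⊞ l, d(l, l, c), c ⊞ l), d(c ⊞ c ⊞ l ⊞ l, c ⊞ l, c ⊞ c ⊞ l ⊞ l), c ⊞ c ⊞ d(c, l, c) ⊞ h(c, c) ⊞ h(l, l) ⊞ l), d(c ⊞ c ⊞ h(c, l) ⊞ l ⊞ l ⊞ l ⊞ l, h(c ⊞ l ⊞ l ⊞ l, l ⊞ l), c ⊞ c ⊞ c ⊞ c ⊞ l), d(c ⊞ c ⊞ d(l, c, l) ⊞ l ⊞ l ⊞ l, l, c)) ⊞ l ⊞ l, c) ⊞ l ⊞ l
Right:  ((l ⊞ h((d(d(d(l ⊞ l ⊞ c, d(l, l, c), l ⊞ c), d(l ⊞ c ⊞ (e ⊞ l) ⊞ c, c ⊞ l, c ⊞ l ⊞ l ⊞ c), d(c, l, e ⊞ c) ⊞ (c ⊞ l) ⊞ c ⊞ (h(l, l) ⊞ h(c, c))), d(l ⊞ l ⊞ l ⊞ l ⊞ h(c, l) ⊞ c ⊞ c, h(l ⊞ l ⊞ (c ⊞ l), l ⊞ l), (((c ⊞ c) ⊞ c) ⊞ c) ⊞ l), d(c ⊞ (e ⊞ l) ⊞ (c ⊞ l) ⊞ d(l, c, l) ⊞ l, e ⊞ l, c)) ⊞ l) ⊞ l, c)) ⊞ l) ⊞ e
  Merge nested applications:  l ⊞ h((d(d(d(l ⊞ l ⊞ c, d(l, l, c), l ⊞ c), d(l ⊞ c ⊞ (e ⊞ l) ⊞ c, c ⊞ l, c ⊞ l ⊞ l ⊞ c), d(c, l, e ⊞ c) ⊞ (c ⊞ l) ⊞ c ⊞ (h(l, l) ⊞ h(c, c))), d(l ⊞ l ⊞ l ⊞ l ⊞ h(c, l) ⊞ c ⊞ c, h(l ⊞ l ⊞ (c ⊞ l), l ⊞ l), (((c ⊞ c) ⊞ c) ⊞ c) ⊞ l), d(c ⊞ (e ⊞ l) ⊞ (c ⊞ l) ⊞ d(l, c, l) ⊞ l, e ⊞ l, c)) ⊞ l) ⊞ l, c) ⊞ l ⊞ e
  Canonicalize subterm:  h((d(d(d(l ⊞ l ⊞ c, d(l, l, c), l ⊞ c), d(l ⊞ c ⊞ (e ⊞ l) ⊞ c, c ⊞ l, c ⊞ l ⊞ l ⊞ c), d(c, l, e ⊞ c) ⊞ (c ⊞ l) ⊞ c ⊞ (h(l, l) ⊞ h(c, c))), d(l ⊞ l ⊞ l ⊞ l ⊞ h(c, l) ⊞ c ⊞ c, h(l ⊞ l ⊞ (c ⊞ l), l ⊞ l), (((c ⊞ c) ⊞ c) ⊞ c) ⊞ l), d(c ⊞ (e ⊞ l) ⊞ (c ⊞ l) ⊞ d(l, c, l) ⊞ l, e ⊞ l, c)) ⊞ l) ⊞ l, c)  →  h(d(d(d(c ⊞ l ⊞ l, d(l, l, c), c ⊞ l), d(c ⊞ c ⊞ l ⊞ l, c ⊞ l, c ⊞ c ⊞ l ⊞ l), c ⊞ c ⊞ d(c, l, c) ⊞ h(c, c) ⊞ h(l, l) ⊞ l), d(c ⊞ c ⊞ h(c, l) ⊞ l ⊞ l ⊞ l ⊞ l, h(c ⊞ l ⊞ l ⊞ l, l ⊞ l), c ⊞ c ⊞ c ⊞ c ⊞ l), d(c ⊞ c ⊞ d(l, c, l) ⊞ l ⊞ l ⊞ l, l, c)) ⊞ l ⊞ l, c)
  Drop the unit:  drop e
  Order the arguments:  h(d(d(d(c ⊞ l ⊞ l, d(l, l, c), c ⊞ l), d(c ⊞ c ⊞ l ⊞ l, c ⊞ l, c ⊞ c ⊞ l ⊞ l), c ⊞ c ⊞ d(c, l, c) ⊞ h(c, c) ⊞ h(l, l) ⊞ l), d(c ⊞ c ⊞ h(c, l) ⊞ l ⊞ l ⊞ l ⊞ l, h(c ⊞ l ⊞ l ⊞ l, l ⊞ l), c ⊞ c ⊞ c ⊞ c ⊞ l), d(c ⊞ c ⊞ d(l, c, l) ⊞ l ⊞ l ⊞ l, l, c)) ⊞ l ⊞ l, c) ⊞ l ⊞ l

Answer: yes — both canonical forms are h(d(d(d(c ⊞ l ⊞ l, d(l, l, c), c ⊞ l), d(c ⊞ c ⊞ l ⊞ l, c ⊞ l, c ⊞ c ⊞ l ⊞ l), c ⊞ c ⊞ d(c, l, c) ⊞ h(c, c) ⊞ h(l, l) ⊞ l), d(c ⊞ c ⊞ h(c, l) ⊞ l ⊞ l ⊞ l ⊞ l, h(c ⊞ l ⊞ l ⊞ l, l ⊞ l), c ⊞ c ⊞ c ⊞ c ⊞ l), d(c ⊞ c ⊞ d(l, c, l) ⊞ l ⊞ l ⊞ l, l, c)) ⊞ l ⊞ l, c) ⊞ l ⊞ l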